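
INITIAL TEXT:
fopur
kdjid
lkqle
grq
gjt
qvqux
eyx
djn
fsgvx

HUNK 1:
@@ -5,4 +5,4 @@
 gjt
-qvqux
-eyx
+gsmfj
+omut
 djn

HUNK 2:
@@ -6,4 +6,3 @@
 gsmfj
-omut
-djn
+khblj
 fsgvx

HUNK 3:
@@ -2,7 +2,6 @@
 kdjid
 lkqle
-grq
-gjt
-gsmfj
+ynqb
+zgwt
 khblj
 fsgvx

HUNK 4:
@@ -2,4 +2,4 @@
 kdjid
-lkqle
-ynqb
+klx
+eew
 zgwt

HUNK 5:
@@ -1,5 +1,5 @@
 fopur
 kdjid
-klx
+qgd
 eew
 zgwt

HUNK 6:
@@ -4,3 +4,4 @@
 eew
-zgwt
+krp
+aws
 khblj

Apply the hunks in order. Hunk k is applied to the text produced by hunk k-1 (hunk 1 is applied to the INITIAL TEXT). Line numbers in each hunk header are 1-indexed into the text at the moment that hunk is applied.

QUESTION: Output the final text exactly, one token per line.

Hunk 1: at line 5 remove [qvqux,eyx] add [gsmfj,omut] -> 9 lines: fopur kdjid lkqle grq gjt gsmfj omut djn fsgvx
Hunk 2: at line 6 remove [omut,djn] add [khblj] -> 8 lines: fopur kdjid lkqle grq gjt gsmfj khblj fsgvx
Hunk 3: at line 2 remove [grq,gjt,gsmfj] add [ynqb,zgwt] -> 7 lines: fopur kdjid lkqle ynqb zgwt khblj fsgvx
Hunk 4: at line 2 remove [lkqle,ynqb] add [klx,eew] -> 7 lines: fopur kdjid klx eew zgwt khblj fsgvx
Hunk 5: at line 1 remove [klx] add [qgd] -> 7 lines: fopur kdjid qgd eew zgwt khblj fsgvx
Hunk 6: at line 4 remove [zgwt] add [krp,aws] -> 8 lines: fopur kdjid qgd eew krp aws khblj fsgvx

Answer: fopur
kdjid
qgd
eew
krp
aws
khblj
fsgvx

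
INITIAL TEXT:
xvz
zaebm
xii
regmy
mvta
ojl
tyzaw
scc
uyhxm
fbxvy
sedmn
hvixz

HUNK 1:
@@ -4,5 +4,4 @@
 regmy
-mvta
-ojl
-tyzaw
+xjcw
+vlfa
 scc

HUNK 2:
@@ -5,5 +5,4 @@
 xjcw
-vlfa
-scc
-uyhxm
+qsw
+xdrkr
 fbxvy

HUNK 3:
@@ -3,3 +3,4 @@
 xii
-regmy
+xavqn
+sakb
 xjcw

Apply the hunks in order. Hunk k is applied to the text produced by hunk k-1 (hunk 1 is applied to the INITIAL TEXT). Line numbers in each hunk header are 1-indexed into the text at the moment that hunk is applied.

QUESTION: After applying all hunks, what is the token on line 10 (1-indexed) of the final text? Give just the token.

Answer: sedmn

Derivation:
Hunk 1: at line 4 remove [mvta,ojl,tyzaw] add [xjcw,vlfa] -> 11 lines: xvz zaebm xii regmy xjcw vlfa scc uyhxm fbxvy sedmn hvixz
Hunk 2: at line 5 remove [vlfa,scc,uyhxm] add [qsw,xdrkr] -> 10 lines: xvz zaebm xii regmy xjcw qsw xdrkr fbxvy sedmn hvixz
Hunk 3: at line 3 remove [regmy] add [xavqn,sakb] -> 11 lines: xvz zaebm xii xavqn sakb xjcw qsw xdrkr fbxvy sedmn hvixz
Final line 10: sedmn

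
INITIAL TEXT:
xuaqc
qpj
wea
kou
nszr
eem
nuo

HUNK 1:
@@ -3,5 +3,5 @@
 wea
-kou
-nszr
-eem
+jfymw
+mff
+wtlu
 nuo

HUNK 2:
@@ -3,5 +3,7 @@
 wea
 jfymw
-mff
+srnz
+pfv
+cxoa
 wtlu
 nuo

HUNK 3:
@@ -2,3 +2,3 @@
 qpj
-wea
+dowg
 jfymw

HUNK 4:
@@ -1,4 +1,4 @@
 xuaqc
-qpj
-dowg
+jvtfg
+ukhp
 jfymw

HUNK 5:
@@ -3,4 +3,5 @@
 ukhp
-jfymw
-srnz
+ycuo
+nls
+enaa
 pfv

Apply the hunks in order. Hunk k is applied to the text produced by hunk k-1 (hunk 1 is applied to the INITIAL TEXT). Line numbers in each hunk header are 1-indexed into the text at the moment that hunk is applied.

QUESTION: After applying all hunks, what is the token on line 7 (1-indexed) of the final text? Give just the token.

Answer: pfv

Derivation:
Hunk 1: at line 3 remove [kou,nszr,eem] add [jfymw,mff,wtlu] -> 7 lines: xuaqc qpj wea jfymw mff wtlu nuo
Hunk 2: at line 3 remove [mff] add [srnz,pfv,cxoa] -> 9 lines: xuaqc qpj wea jfymw srnz pfv cxoa wtlu nuo
Hunk 3: at line 2 remove [wea] add [dowg] -> 9 lines: xuaqc qpj dowg jfymw srnz pfv cxoa wtlu nuo
Hunk 4: at line 1 remove [qpj,dowg] add [jvtfg,ukhp] -> 9 lines: xuaqc jvtfg ukhp jfymw srnz pfv cxoa wtlu nuo
Hunk 5: at line 3 remove [jfymw,srnz] add [ycuo,nls,enaa] -> 10 lines: xuaqc jvtfg ukhp ycuo nls enaa pfv cxoa wtlu nuo
Final line 7: pfv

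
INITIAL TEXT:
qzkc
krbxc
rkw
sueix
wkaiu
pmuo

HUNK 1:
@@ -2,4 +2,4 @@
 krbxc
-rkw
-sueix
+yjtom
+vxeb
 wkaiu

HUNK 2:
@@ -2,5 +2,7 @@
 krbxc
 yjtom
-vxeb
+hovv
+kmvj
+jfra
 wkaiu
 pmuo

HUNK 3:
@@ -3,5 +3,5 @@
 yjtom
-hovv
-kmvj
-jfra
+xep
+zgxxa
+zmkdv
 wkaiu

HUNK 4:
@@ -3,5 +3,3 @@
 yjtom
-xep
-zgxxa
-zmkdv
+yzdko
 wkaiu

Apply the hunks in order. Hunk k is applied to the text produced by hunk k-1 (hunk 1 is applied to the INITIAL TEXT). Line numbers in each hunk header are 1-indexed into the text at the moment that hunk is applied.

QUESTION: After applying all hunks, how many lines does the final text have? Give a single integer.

Answer: 6

Derivation:
Hunk 1: at line 2 remove [rkw,sueix] add [yjtom,vxeb] -> 6 lines: qzkc krbxc yjtom vxeb wkaiu pmuo
Hunk 2: at line 2 remove [vxeb] add [hovv,kmvj,jfra] -> 8 lines: qzkc krbxc yjtom hovv kmvj jfra wkaiu pmuo
Hunk 3: at line 3 remove [hovv,kmvj,jfra] add [xep,zgxxa,zmkdv] -> 8 lines: qzkc krbxc yjtom xep zgxxa zmkdv wkaiu pmuo
Hunk 4: at line 3 remove [xep,zgxxa,zmkdv] add [yzdko] -> 6 lines: qzkc krbxc yjtom yzdko wkaiu pmuo
Final line count: 6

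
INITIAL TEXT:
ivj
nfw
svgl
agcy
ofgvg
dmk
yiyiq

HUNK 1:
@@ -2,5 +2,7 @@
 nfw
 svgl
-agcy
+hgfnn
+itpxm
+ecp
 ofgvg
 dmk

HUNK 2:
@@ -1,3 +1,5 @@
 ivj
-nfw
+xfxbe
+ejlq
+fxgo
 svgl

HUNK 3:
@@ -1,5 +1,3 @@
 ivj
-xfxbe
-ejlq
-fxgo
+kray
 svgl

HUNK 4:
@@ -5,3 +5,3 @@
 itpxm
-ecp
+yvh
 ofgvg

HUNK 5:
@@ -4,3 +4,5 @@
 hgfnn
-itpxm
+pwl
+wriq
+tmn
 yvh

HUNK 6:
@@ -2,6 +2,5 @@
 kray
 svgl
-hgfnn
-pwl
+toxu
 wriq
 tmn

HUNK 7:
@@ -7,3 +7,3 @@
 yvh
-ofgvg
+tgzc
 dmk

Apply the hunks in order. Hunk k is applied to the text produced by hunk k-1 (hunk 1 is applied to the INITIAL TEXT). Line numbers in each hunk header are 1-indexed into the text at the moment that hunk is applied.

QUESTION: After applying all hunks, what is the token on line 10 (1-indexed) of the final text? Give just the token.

Hunk 1: at line 2 remove [agcy] add [hgfnn,itpxm,ecp] -> 9 lines: ivj nfw svgl hgfnn itpxm ecp ofgvg dmk yiyiq
Hunk 2: at line 1 remove [nfw] add [xfxbe,ejlq,fxgo] -> 11 lines: ivj xfxbe ejlq fxgo svgl hgfnn itpxm ecp ofgvg dmk yiyiq
Hunk 3: at line 1 remove [xfxbe,ejlq,fxgo] add [kray] -> 9 lines: ivj kray svgl hgfnn itpxm ecp ofgvg dmk yiyiq
Hunk 4: at line 5 remove [ecp] add [yvh] -> 9 lines: ivj kray svgl hgfnn itpxm yvh ofgvg dmk yiyiq
Hunk 5: at line 4 remove [itpxm] add [pwl,wriq,tmn] -> 11 lines: ivj kray svgl hgfnn pwl wriq tmn yvh ofgvg dmk yiyiq
Hunk 6: at line 2 remove [hgfnn,pwl] add [toxu] -> 10 lines: ivj kray svgl toxu wriq tmn yvh ofgvg dmk yiyiq
Hunk 7: at line 7 remove [ofgvg] add [tgzc] -> 10 lines: ivj kray svgl toxu wriq tmn yvh tgzc dmk yiyiq
Final line 10: yiyiq

Answer: yiyiq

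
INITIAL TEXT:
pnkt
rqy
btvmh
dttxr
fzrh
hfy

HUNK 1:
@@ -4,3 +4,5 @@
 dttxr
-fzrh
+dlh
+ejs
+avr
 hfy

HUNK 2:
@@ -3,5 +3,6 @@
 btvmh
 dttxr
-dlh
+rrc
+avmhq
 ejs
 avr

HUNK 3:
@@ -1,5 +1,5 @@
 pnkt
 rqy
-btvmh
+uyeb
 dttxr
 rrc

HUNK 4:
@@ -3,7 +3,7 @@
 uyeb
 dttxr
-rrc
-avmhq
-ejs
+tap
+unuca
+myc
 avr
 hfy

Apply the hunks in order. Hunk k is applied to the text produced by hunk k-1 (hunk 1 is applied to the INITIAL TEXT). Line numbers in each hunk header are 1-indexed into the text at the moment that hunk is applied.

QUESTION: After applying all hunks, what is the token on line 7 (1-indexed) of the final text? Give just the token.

Answer: myc

Derivation:
Hunk 1: at line 4 remove [fzrh] add [dlh,ejs,avr] -> 8 lines: pnkt rqy btvmh dttxr dlh ejs avr hfy
Hunk 2: at line 3 remove [dlh] add [rrc,avmhq] -> 9 lines: pnkt rqy btvmh dttxr rrc avmhq ejs avr hfy
Hunk 3: at line 1 remove [btvmh] add [uyeb] -> 9 lines: pnkt rqy uyeb dttxr rrc avmhq ejs avr hfy
Hunk 4: at line 3 remove [rrc,avmhq,ejs] add [tap,unuca,myc] -> 9 lines: pnkt rqy uyeb dttxr tap unuca myc avr hfy
Final line 7: myc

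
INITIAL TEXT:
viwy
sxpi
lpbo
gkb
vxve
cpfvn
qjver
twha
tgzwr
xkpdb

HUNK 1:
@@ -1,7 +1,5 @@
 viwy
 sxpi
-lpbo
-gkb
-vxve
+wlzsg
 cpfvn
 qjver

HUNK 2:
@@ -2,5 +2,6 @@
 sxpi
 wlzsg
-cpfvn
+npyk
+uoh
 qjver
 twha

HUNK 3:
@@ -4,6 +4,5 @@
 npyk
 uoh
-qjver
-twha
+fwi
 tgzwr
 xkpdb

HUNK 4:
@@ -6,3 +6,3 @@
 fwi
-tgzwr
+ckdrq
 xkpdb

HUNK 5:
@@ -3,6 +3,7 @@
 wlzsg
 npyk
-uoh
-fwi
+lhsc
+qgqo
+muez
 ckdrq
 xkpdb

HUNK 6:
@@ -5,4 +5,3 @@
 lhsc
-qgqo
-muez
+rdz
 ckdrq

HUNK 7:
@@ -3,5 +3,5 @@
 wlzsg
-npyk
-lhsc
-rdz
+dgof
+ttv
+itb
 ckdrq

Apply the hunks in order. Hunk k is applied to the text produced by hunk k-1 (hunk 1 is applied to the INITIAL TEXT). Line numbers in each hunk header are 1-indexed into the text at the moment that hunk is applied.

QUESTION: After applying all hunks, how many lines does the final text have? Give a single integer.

Answer: 8

Derivation:
Hunk 1: at line 1 remove [lpbo,gkb,vxve] add [wlzsg] -> 8 lines: viwy sxpi wlzsg cpfvn qjver twha tgzwr xkpdb
Hunk 2: at line 2 remove [cpfvn] add [npyk,uoh] -> 9 lines: viwy sxpi wlzsg npyk uoh qjver twha tgzwr xkpdb
Hunk 3: at line 4 remove [qjver,twha] add [fwi] -> 8 lines: viwy sxpi wlzsg npyk uoh fwi tgzwr xkpdb
Hunk 4: at line 6 remove [tgzwr] add [ckdrq] -> 8 lines: viwy sxpi wlzsg npyk uoh fwi ckdrq xkpdb
Hunk 5: at line 3 remove [uoh,fwi] add [lhsc,qgqo,muez] -> 9 lines: viwy sxpi wlzsg npyk lhsc qgqo muez ckdrq xkpdb
Hunk 6: at line 5 remove [qgqo,muez] add [rdz] -> 8 lines: viwy sxpi wlzsg npyk lhsc rdz ckdrq xkpdb
Hunk 7: at line 3 remove [npyk,lhsc,rdz] add [dgof,ttv,itb] -> 8 lines: viwy sxpi wlzsg dgof ttv itb ckdrq xkpdb
Final line count: 8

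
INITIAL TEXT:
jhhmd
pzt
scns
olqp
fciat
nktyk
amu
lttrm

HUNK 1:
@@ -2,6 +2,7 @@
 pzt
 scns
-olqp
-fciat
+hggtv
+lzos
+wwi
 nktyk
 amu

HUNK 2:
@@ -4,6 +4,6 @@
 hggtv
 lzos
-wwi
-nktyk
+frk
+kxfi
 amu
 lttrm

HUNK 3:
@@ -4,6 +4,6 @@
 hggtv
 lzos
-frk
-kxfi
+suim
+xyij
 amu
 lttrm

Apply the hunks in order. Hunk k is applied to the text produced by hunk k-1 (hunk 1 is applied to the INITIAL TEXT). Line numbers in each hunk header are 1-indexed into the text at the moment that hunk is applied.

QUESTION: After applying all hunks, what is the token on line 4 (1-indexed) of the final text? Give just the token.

Hunk 1: at line 2 remove [olqp,fciat] add [hggtv,lzos,wwi] -> 9 lines: jhhmd pzt scns hggtv lzos wwi nktyk amu lttrm
Hunk 2: at line 4 remove [wwi,nktyk] add [frk,kxfi] -> 9 lines: jhhmd pzt scns hggtv lzos frk kxfi amu lttrm
Hunk 3: at line 4 remove [frk,kxfi] add [suim,xyij] -> 9 lines: jhhmd pzt scns hggtv lzos suim xyij amu lttrm
Final line 4: hggtv

Answer: hggtv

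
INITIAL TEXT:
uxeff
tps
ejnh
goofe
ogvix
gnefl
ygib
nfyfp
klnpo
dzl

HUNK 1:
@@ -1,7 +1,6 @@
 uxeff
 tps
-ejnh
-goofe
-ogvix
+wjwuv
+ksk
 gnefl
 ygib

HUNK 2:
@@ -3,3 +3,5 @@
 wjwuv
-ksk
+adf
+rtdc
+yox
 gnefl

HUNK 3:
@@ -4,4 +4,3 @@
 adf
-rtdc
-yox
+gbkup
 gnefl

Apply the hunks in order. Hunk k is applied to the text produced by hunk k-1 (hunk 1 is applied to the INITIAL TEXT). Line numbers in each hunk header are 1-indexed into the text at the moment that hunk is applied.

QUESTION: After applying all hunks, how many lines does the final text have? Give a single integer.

Answer: 10

Derivation:
Hunk 1: at line 1 remove [ejnh,goofe,ogvix] add [wjwuv,ksk] -> 9 lines: uxeff tps wjwuv ksk gnefl ygib nfyfp klnpo dzl
Hunk 2: at line 3 remove [ksk] add [adf,rtdc,yox] -> 11 lines: uxeff tps wjwuv adf rtdc yox gnefl ygib nfyfp klnpo dzl
Hunk 3: at line 4 remove [rtdc,yox] add [gbkup] -> 10 lines: uxeff tps wjwuv adf gbkup gnefl ygib nfyfp klnpo dzl
Final line count: 10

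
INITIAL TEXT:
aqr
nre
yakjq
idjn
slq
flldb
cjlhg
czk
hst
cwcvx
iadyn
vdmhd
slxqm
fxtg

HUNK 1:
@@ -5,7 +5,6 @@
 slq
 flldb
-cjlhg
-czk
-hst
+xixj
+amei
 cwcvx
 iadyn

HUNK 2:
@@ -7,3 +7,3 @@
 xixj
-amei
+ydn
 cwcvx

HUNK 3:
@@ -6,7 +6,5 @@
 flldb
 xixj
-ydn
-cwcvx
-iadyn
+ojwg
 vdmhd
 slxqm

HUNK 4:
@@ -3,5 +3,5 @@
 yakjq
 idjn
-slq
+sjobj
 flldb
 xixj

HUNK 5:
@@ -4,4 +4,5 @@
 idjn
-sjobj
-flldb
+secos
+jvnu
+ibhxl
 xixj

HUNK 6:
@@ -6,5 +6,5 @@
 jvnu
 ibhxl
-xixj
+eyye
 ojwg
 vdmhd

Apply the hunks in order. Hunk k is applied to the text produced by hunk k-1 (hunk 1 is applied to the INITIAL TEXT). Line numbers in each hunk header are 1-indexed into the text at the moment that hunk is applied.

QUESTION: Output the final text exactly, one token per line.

Hunk 1: at line 5 remove [cjlhg,czk,hst] add [xixj,amei] -> 13 lines: aqr nre yakjq idjn slq flldb xixj amei cwcvx iadyn vdmhd slxqm fxtg
Hunk 2: at line 7 remove [amei] add [ydn] -> 13 lines: aqr nre yakjq idjn slq flldb xixj ydn cwcvx iadyn vdmhd slxqm fxtg
Hunk 3: at line 6 remove [ydn,cwcvx,iadyn] add [ojwg] -> 11 lines: aqr nre yakjq idjn slq flldb xixj ojwg vdmhd slxqm fxtg
Hunk 4: at line 3 remove [slq] add [sjobj] -> 11 lines: aqr nre yakjq idjn sjobj flldb xixj ojwg vdmhd slxqm fxtg
Hunk 5: at line 4 remove [sjobj,flldb] add [secos,jvnu,ibhxl] -> 12 lines: aqr nre yakjq idjn secos jvnu ibhxl xixj ojwg vdmhd slxqm fxtg
Hunk 6: at line 6 remove [xixj] add [eyye] -> 12 lines: aqr nre yakjq idjn secos jvnu ibhxl eyye ojwg vdmhd slxqm fxtg

Answer: aqr
nre
yakjq
idjn
secos
jvnu
ibhxl
eyye
ojwg
vdmhd
slxqm
fxtg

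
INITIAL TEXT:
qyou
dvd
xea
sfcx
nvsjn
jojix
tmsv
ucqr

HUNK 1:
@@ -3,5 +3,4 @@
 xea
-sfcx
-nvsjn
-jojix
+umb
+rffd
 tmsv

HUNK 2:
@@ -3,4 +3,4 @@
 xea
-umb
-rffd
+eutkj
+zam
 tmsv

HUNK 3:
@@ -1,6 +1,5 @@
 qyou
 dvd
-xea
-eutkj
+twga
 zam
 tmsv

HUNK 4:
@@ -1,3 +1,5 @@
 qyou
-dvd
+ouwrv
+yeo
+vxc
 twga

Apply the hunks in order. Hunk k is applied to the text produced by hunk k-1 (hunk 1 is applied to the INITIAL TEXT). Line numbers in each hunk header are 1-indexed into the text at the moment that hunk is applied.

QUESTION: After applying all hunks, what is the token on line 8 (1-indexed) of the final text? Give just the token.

Hunk 1: at line 3 remove [sfcx,nvsjn,jojix] add [umb,rffd] -> 7 lines: qyou dvd xea umb rffd tmsv ucqr
Hunk 2: at line 3 remove [umb,rffd] add [eutkj,zam] -> 7 lines: qyou dvd xea eutkj zam tmsv ucqr
Hunk 3: at line 1 remove [xea,eutkj] add [twga] -> 6 lines: qyou dvd twga zam tmsv ucqr
Hunk 4: at line 1 remove [dvd] add [ouwrv,yeo,vxc] -> 8 lines: qyou ouwrv yeo vxc twga zam tmsv ucqr
Final line 8: ucqr

Answer: ucqr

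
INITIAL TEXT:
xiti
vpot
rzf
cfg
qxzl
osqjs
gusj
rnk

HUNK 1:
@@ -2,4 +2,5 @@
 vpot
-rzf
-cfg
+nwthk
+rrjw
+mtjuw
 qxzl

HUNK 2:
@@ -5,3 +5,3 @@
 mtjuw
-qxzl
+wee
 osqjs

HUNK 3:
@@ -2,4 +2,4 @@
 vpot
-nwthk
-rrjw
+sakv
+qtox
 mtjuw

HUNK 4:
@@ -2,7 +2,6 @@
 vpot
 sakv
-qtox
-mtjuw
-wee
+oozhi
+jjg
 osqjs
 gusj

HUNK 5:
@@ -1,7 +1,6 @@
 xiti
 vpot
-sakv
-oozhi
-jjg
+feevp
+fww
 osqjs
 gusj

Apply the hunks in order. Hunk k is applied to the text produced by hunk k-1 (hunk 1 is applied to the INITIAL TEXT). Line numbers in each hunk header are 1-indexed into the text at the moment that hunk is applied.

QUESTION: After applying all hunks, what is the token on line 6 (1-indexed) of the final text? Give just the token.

Answer: gusj

Derivation:
Hunk 1: at line 2 remove [rzf,cfg] add [nwthk,rrjw,mtjuw] -> 9 lines: xiti vpot nwthk rrjw mtjuw qxzl osqjs gusj rnk
Hunk 2: at line 5 remove [qxzl] add [wee] -> 9 lines: xiti vpot nwthk rrjw mtjuw wee osqjs gusj rnk
Hunk 3: at line 2 remove [nwthk,rrjw] add [sakv,qtox] -> 9 lines: xiti vpot sakv qtox mtjuw wee osqjs gusj rnk
Hunk 4: at line 2 remove [qtox,mtjuw,wee] add [oozhi,jjg] -> 8 lines: xiti vpot sakv oozhi jjg osqjs gusj rnk
Hunk 5: at line 1 remove [sakv,oozhi,jjg] add [feevp,fww] -> 7 lines: xiti vpot feevp fww osqjs gusj rnk
Final line 6: gusj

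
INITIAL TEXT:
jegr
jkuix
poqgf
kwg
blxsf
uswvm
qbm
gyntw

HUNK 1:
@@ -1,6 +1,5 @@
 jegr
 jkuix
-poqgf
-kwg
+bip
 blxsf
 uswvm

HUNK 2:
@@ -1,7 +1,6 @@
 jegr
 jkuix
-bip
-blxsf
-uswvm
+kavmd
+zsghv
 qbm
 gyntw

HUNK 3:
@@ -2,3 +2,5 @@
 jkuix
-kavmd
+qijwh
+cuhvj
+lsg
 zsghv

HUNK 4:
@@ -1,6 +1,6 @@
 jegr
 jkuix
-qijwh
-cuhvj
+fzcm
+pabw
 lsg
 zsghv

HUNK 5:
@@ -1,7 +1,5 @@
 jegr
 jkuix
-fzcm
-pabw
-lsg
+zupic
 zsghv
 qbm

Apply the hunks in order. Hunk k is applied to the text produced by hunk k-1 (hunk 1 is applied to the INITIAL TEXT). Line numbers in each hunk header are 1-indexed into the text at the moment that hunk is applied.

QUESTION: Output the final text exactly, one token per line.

Hunk 1: at line 1 remove [poqgf,kwg] add [bip] -> 7 lines: jegr jkuix bip blxsf uswvm qbm gyntw
Hunk 2: at line 1 remove [bip,blxsf,uswvm] add [kavmd,zsghv] -> 6 lines: jegr jkuix kavmd zsghv qbm gyntw
Hunk 3: at line 2 remove [kavmd] add [qijwh,cuhvj,lsg] -> 8 lines: jegr jkuix qijwh cuhvj lsg zsghv qbm gyntw
Hunk 4: at line 1 remove [qijwh,cuhvj] add [fzcm,pabw] -> 8 lines: jegr jkuix fzcm pabw lsg zsghv qbm gyntw
Hunk 5: at line 1 remove [fzcm,pabw,lsg] add [zupic] -> 6 lines: jegr jkuix zupic zsghv qbm gyntw

Answer: jegr
jkuix
zupic
zsghv
qbm
gyntw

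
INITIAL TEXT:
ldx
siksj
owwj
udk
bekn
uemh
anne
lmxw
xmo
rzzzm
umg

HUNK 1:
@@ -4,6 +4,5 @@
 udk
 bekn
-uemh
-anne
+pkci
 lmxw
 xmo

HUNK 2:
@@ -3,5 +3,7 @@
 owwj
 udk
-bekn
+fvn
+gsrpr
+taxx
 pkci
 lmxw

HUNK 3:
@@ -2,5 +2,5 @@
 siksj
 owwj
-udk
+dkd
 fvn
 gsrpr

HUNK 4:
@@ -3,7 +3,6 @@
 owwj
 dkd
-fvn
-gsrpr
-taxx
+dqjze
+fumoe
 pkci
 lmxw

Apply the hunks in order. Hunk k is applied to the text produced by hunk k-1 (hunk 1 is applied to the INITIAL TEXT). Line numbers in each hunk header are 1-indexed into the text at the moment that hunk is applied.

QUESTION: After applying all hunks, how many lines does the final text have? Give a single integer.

Hunk 1: at line 4 remove [uemh,anne] add [pkci] -> 10 lines: ldx siksj owwj udk bekn pkci lmxw xmo rzzzm umg
Hunk 2: at line 3 remove [bekn] add [fvn,gsrpr,taxx] -> 12 lines: ldx siksj owwj udk fvn gsrpr taxx pkci lmxw xmo rzzzm umg
Hunk 3: at line 2 remove [udk] add [dkd] -> 12 lines: ldx siksj owwj dkd fvn gsrpr taxx pkci lmxw xmo rzzzm umg
Hunk 4: at line 3 remove [fvn,gsrpr,taxx] add [dqjze,fumoe] -> 11 lines: ldx siksj owwj dkd dqjze fumoe pkci lmxw xmo rzzzm umg
Final line count: 11

Answer: 11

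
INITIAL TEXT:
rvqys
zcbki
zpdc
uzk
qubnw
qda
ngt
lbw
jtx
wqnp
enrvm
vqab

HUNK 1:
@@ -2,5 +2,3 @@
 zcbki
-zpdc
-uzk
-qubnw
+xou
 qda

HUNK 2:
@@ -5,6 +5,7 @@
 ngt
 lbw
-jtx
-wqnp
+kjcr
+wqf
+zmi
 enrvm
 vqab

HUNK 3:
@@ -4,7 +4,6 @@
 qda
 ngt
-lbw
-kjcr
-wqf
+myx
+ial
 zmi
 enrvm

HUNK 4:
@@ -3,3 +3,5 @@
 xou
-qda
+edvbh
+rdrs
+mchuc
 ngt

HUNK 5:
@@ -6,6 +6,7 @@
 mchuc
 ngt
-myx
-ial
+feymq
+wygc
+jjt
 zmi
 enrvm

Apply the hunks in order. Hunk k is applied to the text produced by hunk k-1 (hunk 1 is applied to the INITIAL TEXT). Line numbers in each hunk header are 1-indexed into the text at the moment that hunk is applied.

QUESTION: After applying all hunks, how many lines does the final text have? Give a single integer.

Answer: 13

Derivation:
Hunk 1: at line 2 remove [zpdc,uzk,qubnw] add [xou] -> 10 lines: rvqys zcbki xou qda ngt lbw jtx wqnp enrvm vqab
Hunk 2: at line 5 remove [jtx,wqnp] add [kjcr,wqf,zmi] -> 11 lines: rvqys zcbki xou qda ngt lbw kjcr wqf zmi enrvm vqab
Hunk 3: at line 4 remove [lbw,kjcr,wqf] add [myx,ial] -> 10 lines: rvqys zcbki xou qda ngt myx ial zmi enrvm vqab
Hunk 4: at line 3 remove [qda] add [edvbh,rdrs,mchuc] -> 12 lines: rvqys zcbki xou edvbh rdrs mchuc ngt myx ial zmi enrvm vqab
Hunk 5: at line 6 remove [myx,ial] add [feymq,wygc,jjt] -> 13 lines: rvqys zcbki xou edvbh rdrs mchuc ngt feymq wygc jjt zmi enrvm vqab
Final line count: 13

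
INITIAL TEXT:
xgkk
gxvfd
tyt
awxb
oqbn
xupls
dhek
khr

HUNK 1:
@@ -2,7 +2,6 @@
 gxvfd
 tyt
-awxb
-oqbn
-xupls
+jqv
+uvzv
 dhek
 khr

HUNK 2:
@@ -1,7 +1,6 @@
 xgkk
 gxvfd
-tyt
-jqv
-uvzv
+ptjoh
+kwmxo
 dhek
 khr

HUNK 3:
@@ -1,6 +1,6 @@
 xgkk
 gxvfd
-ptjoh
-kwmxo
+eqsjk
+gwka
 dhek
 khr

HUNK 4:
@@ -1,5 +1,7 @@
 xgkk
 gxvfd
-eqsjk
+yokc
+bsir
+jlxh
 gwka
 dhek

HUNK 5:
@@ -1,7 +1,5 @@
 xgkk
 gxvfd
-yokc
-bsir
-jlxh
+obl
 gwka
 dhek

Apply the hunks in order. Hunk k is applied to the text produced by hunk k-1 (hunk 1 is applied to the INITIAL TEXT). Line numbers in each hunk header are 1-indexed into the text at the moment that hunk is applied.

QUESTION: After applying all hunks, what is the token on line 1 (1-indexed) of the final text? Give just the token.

Hunk 1: at line 2 remove [awxb,oqbn,xupls] add [jqv,uvzv] -> 7 lines: xgkk gxvfd tyt jqv uvzv dhek khr
Hunk 2: at line 1 remove [tyt,jqv,uvzv] add [ptjoh,kwmxo] -> 6 lines: xgkk gxvfd ptjoh kwmxo dhek khr
Hunk 3: at line 1 remove [ptjoh,kwmxo] add [eqsjk,gwka] -> 6 lines: xgkk gxvfd eqsjk gwka dhek khr
Hunk 4: at line 1 remove [eqsjk] add [yokc,bsir,jlxh] -> 8 lines: xgkk gxvfd yokc bsir jlxh gwka dhek khr
Hunk 5: at line 1 remove [yokc,bsir,jlxh] add [obl] -> 6 lines: xgkk gxvfd obl gwka dhek khr
Final line 1: xgkk

Answer: xgkk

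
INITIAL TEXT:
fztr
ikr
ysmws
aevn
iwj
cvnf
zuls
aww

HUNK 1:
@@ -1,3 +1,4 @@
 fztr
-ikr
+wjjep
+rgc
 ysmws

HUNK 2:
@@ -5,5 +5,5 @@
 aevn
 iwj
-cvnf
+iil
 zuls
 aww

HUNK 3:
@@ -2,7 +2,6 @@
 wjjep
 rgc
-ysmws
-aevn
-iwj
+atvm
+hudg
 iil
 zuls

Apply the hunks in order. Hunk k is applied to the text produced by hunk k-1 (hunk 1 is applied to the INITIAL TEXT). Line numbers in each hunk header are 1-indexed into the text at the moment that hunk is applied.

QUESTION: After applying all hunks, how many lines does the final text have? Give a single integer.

Answer: 8

Derivation:
Hunk 1: at line 1 remove [ikr] add [wjjep,rgc] -> 9 lines: fztr wjjep rgc ysmws aevn iwj cvnf zuls aww
Hunk 2: at line 5 remove [cvnf] add [iil] -> 9 lines: fztr wjjep rgc ysmws aevn iwj iil zuls aww
Hunk 3: at line 2 remove [ysmws,aevn,iwj] add [atvm,hudg] -> 8 lines: fztr wjjep rgc atvm hudg iil zuls aww
Final line count: 8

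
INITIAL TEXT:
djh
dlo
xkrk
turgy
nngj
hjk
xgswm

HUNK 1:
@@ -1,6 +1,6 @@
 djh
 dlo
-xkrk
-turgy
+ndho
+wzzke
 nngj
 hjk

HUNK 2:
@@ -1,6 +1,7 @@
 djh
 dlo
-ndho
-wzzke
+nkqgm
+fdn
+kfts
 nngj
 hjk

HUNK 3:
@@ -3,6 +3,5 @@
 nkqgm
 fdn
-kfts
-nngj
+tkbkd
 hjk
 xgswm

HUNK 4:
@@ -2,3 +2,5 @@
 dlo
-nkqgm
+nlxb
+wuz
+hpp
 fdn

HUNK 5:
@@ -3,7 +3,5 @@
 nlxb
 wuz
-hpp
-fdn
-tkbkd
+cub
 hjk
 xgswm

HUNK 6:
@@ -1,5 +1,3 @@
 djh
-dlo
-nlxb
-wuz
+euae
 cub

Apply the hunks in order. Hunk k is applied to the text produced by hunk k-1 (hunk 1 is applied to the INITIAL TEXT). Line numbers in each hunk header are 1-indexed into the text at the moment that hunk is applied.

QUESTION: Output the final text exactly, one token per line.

Hunk 1: at line 1 remove [xkrk,turgy] add [ndho,wzzke] -> 7 lines: djh dlo ndho wzzke nngj hjk xgswm
Hunk 2: at line 1 remove [ndho,wzzke] add [nkqgm,fdn,kfts] -> 8 lines: djh dlo nkqgm fdn kfts nngj hjk xgswm
Hunk 3: at line 3 remove [kfts,nngj] add [tkbkd] -> 7 lines: djh dlo nkqgm fdn tkbkd hjk xgswm
Hunk 4: at line 2 remove [nkqgm] add [nlxb,wuz,hpp] -> 9 lines: djh dlo nlxb wuz hpp fdn tkbkd hjk xgswm
Hunk 5: at line 3 remove [hpp,fdn,tkbkd] add [cub] -> 7 lines: djh dlo nlxb wuz cub hjk xgswm
Hunk 6: at line 1 remove [dlo,nlxb,wuz] add [euae] -> 5 lines: djh euae cub hjk xgswm

Answer: djh
euae
cub
hjk
xgswm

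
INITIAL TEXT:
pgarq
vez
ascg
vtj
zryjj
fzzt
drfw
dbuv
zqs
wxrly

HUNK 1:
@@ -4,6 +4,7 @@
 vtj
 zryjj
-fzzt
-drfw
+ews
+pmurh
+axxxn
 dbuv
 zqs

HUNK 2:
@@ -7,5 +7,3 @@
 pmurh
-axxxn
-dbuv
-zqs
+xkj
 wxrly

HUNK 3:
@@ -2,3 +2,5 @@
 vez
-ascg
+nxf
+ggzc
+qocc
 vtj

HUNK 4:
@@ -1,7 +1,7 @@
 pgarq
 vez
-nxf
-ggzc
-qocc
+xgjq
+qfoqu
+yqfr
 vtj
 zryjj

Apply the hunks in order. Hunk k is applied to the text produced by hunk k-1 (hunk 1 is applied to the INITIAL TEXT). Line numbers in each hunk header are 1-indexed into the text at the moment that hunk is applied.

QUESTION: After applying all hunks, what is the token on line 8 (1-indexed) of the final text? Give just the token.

Answer: ews

Derivation:
Hunk 1: at line 4 remove [fzzt,drfw] add [ews,pmurh,axxxn] -> 11 lines: pgarq vez ascg vtj zryjj ews pmurh axxxn dbuv zqs wxrly
Hunk 2: at line 7 remove [axxxn,dbuv,zqs] add [xkj] -> 9 lines: pgarq vez ascg vtj zryjj ews pmurh xkj wxrly
Hunk 3: at line 2 remove [ascg] add [nxf,ggzc,qocc] -> 11 lines: pgarq vez nxf ggzc qocc vtj zryjj ews pmurh xkj wxrly
Hunk 4: at line 1 remove [nxf,ggzc,qocc] add [xgjq,qfoqu,yqfr] -> 11 lines: pgarq vez xgjq qfoqu yqfr vtj zryjj ews pmurh xkj wxrly
Final line 8: ews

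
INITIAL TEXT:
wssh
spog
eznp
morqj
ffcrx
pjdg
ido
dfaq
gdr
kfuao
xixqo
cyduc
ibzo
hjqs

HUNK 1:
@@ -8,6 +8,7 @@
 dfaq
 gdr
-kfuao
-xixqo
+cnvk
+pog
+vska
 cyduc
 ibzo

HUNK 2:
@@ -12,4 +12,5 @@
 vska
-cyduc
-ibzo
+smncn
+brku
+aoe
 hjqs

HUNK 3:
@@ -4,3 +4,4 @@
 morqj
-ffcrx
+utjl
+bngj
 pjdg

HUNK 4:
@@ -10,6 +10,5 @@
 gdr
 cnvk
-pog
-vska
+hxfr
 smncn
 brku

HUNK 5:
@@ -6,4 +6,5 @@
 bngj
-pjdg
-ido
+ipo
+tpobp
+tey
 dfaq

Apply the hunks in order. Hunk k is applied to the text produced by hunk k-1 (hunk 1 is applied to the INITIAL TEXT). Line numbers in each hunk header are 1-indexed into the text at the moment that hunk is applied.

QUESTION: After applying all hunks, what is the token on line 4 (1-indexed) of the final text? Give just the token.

Hunk 1: at line 8 remove [kfuao,xixqo] add [cnvk,pog,vska] -> 15 lines: wssh spog eznp morqj ffcrx pjdg ido dfaq gdr cnvk pog vska cyduc ibzo hjqs
Hunk 2: at line 12 remove [cyduc,ibzo] add [smncn,brku,aoe] -> 16 lines: wssh spog eznp morqj ffcrx pjdg ido dfaq gdr cnvk pog vska smncn brku aoe hjqs
Hunk 3: at line 4 remove [ffcrx] add [utjl,bngj] -> 17 lines: wssh spog eznp morqj utjl bngj pjdg ido dfaq gdr cnvk pog vska smncn brku aoe hjqs
Hunk 4: at line 10 remove [pog,vska] add [hxfr] -> 16 lines: wssh spog eznp morqj utjl bngj pjdg ido dfaq gdr cnvk hxfr smncn brku aoe hjqs
Hunk 5: at line 6 remove [pjdg,ido] add [ipo,tpobp,tey] -> 17 lines: wssh spog eznp morqj utjl bngj ipo tpobp tey dfaq gdr cnvk hxfr smncn brku aoe hjqs
Final line 4: morqj

Answer: morqj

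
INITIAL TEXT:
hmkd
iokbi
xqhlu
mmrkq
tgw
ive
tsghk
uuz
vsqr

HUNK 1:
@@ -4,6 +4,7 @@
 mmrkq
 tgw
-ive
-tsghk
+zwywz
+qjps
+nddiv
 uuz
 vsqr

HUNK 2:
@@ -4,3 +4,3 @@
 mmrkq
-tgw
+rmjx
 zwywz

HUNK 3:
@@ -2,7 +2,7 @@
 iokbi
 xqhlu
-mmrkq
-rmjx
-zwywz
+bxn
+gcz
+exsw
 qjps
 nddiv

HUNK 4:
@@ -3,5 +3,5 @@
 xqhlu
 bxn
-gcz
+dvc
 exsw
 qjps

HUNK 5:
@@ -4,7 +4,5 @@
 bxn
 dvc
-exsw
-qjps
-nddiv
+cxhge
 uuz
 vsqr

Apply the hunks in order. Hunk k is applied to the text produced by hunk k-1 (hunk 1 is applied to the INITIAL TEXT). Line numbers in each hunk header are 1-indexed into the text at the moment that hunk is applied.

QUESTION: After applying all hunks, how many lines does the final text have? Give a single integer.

Hunk 1: at line 4 remove [ive,tsghk] add [zwywz,qjps,nddiv] -> 10 lines: hmkd iokbi xqhlu mmrkq tgw zwywz qjps nddiv uuz vsqr
Hunk 2: at line 4 remove [tgw] add [rmjx] -> 10 lines: hmkd iokbi xqhlu mmrkq rmjx zwywz qjps nddiv uuz vsqr
Hunk 3: at line 2 remove [mmrkq,rmjx,zwywz] add [bxn,gcz,exsw] -> 10 lines: hmkd iokbi xqhlu bxn gcz exsw qjps nddiv uuz vsqr
Hunk 4: at line 3 remove [gcz] add [dvc] -> 10 lines: hmkd iokbi xqhlu bxn dvc exsw qjps nddiv uuz vsqr
Hunk 5: at line 4 remove [exsw,qjps,nddiv] add [cxhge] -> 8 lines: hmkd iokbi xqhlu bxn dvc cxhge uuz vsqr
Final line count: 8

Answer: 8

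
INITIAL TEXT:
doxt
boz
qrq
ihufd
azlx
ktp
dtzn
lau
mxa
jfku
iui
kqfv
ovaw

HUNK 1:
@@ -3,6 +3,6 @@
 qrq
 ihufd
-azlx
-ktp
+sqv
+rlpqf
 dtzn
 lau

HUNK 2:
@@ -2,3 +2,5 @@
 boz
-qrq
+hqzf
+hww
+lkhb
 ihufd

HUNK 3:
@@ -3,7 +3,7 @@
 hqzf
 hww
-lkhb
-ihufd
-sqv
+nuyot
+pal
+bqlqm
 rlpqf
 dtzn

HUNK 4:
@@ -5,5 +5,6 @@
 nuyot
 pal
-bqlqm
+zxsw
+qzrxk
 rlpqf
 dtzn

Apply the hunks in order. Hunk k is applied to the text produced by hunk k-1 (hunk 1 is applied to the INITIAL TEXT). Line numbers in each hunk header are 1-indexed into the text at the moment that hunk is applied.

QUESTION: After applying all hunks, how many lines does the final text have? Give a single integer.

Answer: 16

Derivation:
Hunk 1: at line 3 remove [azlx,ktp] add [sqv,rlpqf] -> 13 lines: doxt boz qrq ihufd sqv rlpqf dtzn lau mxa jfku iui kqfv ovaw
Hunk 2: at line 2 remove [qrq] add [hqzf,hww,lkhb] -> 15 lines: doxt boz hqzf hww lkhb ihufd sqv rlpqf dtzn lau mxa jfku iui kqfv ovaw
Hunk 3: at line 3 remove [lkhb,ihufd,sqv] add [nuyot,pal,bqlqm] -> 15 lines: doxt boz hqzf hww nuyot pal bqlqm rlpqf dtzn lau mxa jfku iui kqfv ovaw
Hunk 4: at line 5 remove [bqlqm] add [zxsw,qzrxk] -> 16 lines: doxt boz hqzf hww nuyot pal zxsw qzrxk rlpqf dtzn lau mxa jfku iui kqfv ovaw
Final line count: 16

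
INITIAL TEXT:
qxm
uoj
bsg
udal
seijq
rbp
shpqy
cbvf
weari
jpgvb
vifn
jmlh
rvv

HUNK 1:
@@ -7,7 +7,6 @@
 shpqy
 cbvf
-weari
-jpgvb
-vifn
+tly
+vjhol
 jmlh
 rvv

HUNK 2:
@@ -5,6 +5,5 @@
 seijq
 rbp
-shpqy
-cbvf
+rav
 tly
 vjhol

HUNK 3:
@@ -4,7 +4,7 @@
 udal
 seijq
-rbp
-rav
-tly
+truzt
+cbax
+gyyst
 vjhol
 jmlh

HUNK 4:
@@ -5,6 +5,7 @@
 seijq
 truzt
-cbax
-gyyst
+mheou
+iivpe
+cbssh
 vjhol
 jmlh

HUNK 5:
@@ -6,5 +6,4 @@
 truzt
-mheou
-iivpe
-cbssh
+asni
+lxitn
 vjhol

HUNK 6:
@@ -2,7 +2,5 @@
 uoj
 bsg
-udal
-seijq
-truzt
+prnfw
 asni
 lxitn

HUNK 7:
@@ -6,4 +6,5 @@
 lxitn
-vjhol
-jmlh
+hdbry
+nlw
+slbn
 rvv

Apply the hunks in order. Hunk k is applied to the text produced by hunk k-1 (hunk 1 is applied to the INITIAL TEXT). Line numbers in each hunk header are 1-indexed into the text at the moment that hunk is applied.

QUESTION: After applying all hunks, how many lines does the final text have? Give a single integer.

Hunk 1: at line 7 remove [weari,jpgvb,vifn] add [tly,vjhol] -> 12 lines: qxm uoj bsg udal seijq rbp shpqy cbvf tly vjhol jmlh rvv
Hunk 2: at line 5 remove [shpqy,cbvf] add [rav] -> 11 lines: qxm uoj bsg udal seijq rbp rav tly vjhol jmlh rvv
Hunk 3: at line 4 remove [rbp,rav,tly] add [truzt,cbax,gyyst] -> 11 lines: qxm uoj bsg udal seijq truzt cbax gyyst vjhol jmlh rvv
Hunk 4: at line 5 remove [cbax,gyyst] add [mheou,iivpe,cbssh] -> 12 lines: qxm uoj bsg udal seijq truzt mheou iivpe cbssh vjhol jmlh rvv
Hunk 5: at line 6 remove [mheou,iivpe,cbssh] add [asni,lxitn] -> 11 lines: qxm uoj bsg udal seijq truzt asni lxitn vjhol jmlh rvv
Hunk 6: at line 2 remove [udal,seijq,truzt] add [prnfw] -> 9 lines: qxm uoj bsg prnfw asni lxitn vjhol jmlh rvv
Hunk 7: at line 6 remove [vjhol,jmlh] add [hdbry,nlw,slbn] -> 10 lines: qxm uoj bsg prnfw asni lxitn hdbry nlw slbn rvv
Final line count: 10

Answer: 10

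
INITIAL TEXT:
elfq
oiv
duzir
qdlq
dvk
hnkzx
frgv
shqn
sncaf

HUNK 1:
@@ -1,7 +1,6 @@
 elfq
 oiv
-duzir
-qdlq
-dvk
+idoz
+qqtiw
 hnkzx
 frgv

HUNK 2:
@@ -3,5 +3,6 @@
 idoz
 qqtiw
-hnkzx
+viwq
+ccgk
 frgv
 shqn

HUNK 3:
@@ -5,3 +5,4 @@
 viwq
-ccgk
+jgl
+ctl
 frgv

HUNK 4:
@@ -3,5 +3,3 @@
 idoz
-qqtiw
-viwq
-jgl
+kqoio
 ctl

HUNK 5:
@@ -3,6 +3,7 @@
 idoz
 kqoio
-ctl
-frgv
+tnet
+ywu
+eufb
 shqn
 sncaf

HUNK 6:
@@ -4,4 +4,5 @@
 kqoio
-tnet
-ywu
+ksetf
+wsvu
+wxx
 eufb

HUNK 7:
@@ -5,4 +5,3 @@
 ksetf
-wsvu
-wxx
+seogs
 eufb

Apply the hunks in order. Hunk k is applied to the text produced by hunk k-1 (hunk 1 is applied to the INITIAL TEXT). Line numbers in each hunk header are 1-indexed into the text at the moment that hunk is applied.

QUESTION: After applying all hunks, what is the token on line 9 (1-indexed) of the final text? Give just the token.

Answer: sncaf

Derivation:
Hunk 1: at line 1 remove [duzir,qdlq,dvk] add [idoz,qqtiw] -> 8 lines: elfq oiv idoz qqtiw hnkzx frgv shqn sncaf
Hunk 2: at line 3 remove [hnkzx] add [viwq,ccgk] -> 9 lines: elfq oiv idoz qqtiw viwq ccgk frgv shqn sncaf
Hunk 3: at line 5 remove [ccgk] add [jgl,ctl] -> 10 lines: elfq oiv idoz qqtiw viwq jgl ctl frgv shqn sncaf
Hunk 4: at line 3 remove [qqtiw,viwq,jgl] add [kqoio] -> 8 lines: elfq oiv idoz kqoio ctl frgv shqn sncaf
Hunk 5: at line 3 remove [ctl,frgv] add [tnet,ywu,eufb] -> 9 lines: elfq oiv idoz kqoio tnet ywu eufb shqn sncaf
Hunk 6: at line 4 remove [tnet,ywu] add [ksetf,wsvu,wxx] -> 10 lines: elfq oiv idoz kqoio ksetf wsvu wxx eufb shqn sncaf
Hunk 7: at line 5 remove [wsvu,wxx] add [seogs] -> 9 lines: elfq oiv idoz kqoio ksetf seogs eufb shqn sncaf
Final line 9: sncaf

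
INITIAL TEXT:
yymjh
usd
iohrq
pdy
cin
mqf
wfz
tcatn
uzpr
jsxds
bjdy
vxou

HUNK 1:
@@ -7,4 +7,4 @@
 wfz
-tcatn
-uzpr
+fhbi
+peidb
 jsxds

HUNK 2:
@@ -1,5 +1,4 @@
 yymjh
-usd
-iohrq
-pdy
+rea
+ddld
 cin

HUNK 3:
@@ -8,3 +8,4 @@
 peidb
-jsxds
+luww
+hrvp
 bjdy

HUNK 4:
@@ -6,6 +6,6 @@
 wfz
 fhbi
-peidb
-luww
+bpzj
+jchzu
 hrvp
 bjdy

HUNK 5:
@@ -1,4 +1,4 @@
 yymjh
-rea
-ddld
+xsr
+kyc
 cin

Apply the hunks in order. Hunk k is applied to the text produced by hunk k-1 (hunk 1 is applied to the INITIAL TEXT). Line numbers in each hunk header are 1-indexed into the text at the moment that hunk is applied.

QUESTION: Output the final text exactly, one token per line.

Answer: yymjh
xsr
kyc
cin
mqf
wfz
fhbi
bpzj
jchzu
hrvp
bjdy
vxou

Derivation:
Hunk 1: at line 7 remove [tcatn,uzpr] add [fhbi,peidb] -> 12 lines: yymjh usd iohrq pdy cin mqf wfz fhbi peidb jsxds bjdy vxou
Hunk 2: at line 1 remove [usd,iohrq,pdy] add [rea,ddld] -> 11 lines: yymjh rea ddld cin mqf wfz fhbi peidb jsxds bjdy vxou
Hunk 3: at line 8 remove [jsxds] add [luww,hrvp] -> 12 lines: yymjh rea ddld cin mqf wfz fhbi peidb luww hrvp bjdy vxou
Hunk 4: at line 6 remove [peidb,luww] add [bpzj,jchzu] -> 12 lines: yymjh rea ddld cin mqf wfz fhbi bpzj jchzu hrvp bjdy vxou
Hunk 5: at line 1 remove [rea,ddld] add [xsr,kyc] -> 12 lines: yymjh xsr kyc cin mqf wfz fhbi bpzj jchzu hrvp bjdy vxou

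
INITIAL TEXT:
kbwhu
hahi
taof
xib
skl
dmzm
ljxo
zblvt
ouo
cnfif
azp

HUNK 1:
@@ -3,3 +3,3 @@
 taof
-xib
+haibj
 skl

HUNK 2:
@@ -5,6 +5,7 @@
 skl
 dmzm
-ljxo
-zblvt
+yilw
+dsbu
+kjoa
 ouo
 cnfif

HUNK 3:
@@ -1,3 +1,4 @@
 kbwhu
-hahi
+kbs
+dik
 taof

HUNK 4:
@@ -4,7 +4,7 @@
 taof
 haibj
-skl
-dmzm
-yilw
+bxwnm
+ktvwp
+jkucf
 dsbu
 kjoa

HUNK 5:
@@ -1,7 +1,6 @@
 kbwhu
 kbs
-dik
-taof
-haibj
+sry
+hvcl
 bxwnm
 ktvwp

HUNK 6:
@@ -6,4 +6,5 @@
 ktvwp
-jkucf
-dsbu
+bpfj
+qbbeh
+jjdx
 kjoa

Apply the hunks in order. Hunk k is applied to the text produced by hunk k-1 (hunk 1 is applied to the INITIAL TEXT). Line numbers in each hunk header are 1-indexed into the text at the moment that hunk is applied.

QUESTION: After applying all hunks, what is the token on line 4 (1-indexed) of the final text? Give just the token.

Hunk 1: at line 3 remove [xib] add [haibj] -> 11 lines: kbwhu hahi taof haibj skl dmzm ljxo zblvt ouo cnfif azp
Hunk 2: at line 5 remove [ljxo,zblvt] add [yilw,dsbu,kjoa] -> 12 lines: kbwhu hahi taof haibj skl dmzm yilw dsbu kjoa ouo cnfif azp
Hunk 3: at line 1 remove [hahi] add [kbs,dik] -> 13 lines: kbwhu kbs dik taof haibj skl dmzm yilw dsbu kjoa ouo cnfif azp
Hunk 4: at line 4 remove [skl,dmzm,yilw] add [bxwnm,ktvwp,jkucf] -> 13 lines: kbwhu kbs dik taof haibj bxwnm ktvwp jkucf dsbu kjoa ouo cnfif azp
Hunk 5: at line 1 remove [dik,taof,haibj] add [sry,hvcl] -> 12 lines: kbwhu kbs sry hvcl bxwnm ktvwp jkucf dsbu kjoa ouo cnfif azp
Hunk 6: at line 6 remove [jkucf,dsbu] add [bpfj,qbbeh,jjdx] -> 13 lines: kbwhu kbs sry hvcl bxwnm ktvwp bpfj qbbeh jjdx kjoa ouo cnfif azp
Final line 4: hvcl

Answer: hvcl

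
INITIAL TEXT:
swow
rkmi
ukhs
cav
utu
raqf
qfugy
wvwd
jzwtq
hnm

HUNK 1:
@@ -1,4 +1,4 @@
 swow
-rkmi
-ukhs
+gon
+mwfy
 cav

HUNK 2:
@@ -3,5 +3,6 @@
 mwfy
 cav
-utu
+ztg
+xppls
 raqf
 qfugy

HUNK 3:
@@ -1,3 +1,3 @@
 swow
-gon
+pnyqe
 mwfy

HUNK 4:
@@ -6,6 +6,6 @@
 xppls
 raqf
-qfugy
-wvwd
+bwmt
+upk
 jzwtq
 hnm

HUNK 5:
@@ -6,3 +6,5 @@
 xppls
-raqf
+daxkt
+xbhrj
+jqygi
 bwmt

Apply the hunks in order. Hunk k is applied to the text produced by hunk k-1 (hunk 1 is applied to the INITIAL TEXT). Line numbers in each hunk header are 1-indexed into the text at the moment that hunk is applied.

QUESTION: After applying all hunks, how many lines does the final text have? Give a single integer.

Hunk 1: at line 1 remove [rkmi,ukhs] add [gon,mwfy] -> 10 lines: swow gon mwfy cav utu raqf qfugy wvwd jzwtq hnm
Hunk 2: at line 3 remove [utu] add [ztg,xppls] -> 11 lines: swow gon mwfy cav ztg xppls raqf qfugy wvwd jzwtq hnm
Hunk 3: at line 1 remove [gon] add [pnyqe] -> 11 lines: swow pnyqe mwfy cav ztg xppls raqf qfugy wvwd jzwtq hnm
Hunk 4: at line 6 remove [qfugy,wvwd] add [bwmt,upk] -> 11 lines: swow pnyqe mwfy cav ztg xppls raqf bwmt upk jzwtq hnm
Hunk 5: at line 6 remove [raqf] add [daxkt,xbhrj,jqygi] -> 13 lines: swow pnyqe mwfy cav ztg xppls daxkt xbhrj jqygi bwmt upk jzwtq hnm
Final line count: 13

Answer: 13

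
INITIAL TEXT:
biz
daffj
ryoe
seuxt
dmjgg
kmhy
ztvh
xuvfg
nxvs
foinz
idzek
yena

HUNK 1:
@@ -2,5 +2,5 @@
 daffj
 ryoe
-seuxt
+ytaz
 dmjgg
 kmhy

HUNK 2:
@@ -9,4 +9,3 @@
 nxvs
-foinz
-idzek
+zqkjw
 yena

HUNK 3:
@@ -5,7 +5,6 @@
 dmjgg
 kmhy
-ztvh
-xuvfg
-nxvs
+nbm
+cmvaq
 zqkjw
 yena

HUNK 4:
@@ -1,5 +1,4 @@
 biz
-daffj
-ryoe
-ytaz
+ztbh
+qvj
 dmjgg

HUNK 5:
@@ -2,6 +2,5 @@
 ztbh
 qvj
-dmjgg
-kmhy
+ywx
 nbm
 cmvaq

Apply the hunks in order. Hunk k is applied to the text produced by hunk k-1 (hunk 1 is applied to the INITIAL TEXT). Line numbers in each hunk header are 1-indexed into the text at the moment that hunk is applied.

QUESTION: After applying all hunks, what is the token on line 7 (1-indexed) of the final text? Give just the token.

Hunk 1: at line 2 remove [seuxt] add [ytaz] -> 12 lines: biz daffj ryoe ytaz dmjgg kmhy ztvh xuvfg nxvs foinz idzek yena
Hunk 2: at line 9 remove [foinz,idzek] add [zqkjw] -> 11 lines: biz daffj ryoe ytaz dmjgg kmhy ztvh xuvfg nxvs zqkjw yena
Hunk 3: at line 5 remove [ztvh,xuvfg,nxvs] add [nbm,cmvaq] -> 10 lines: biz daffj ryoe ytaz dmjgg kmhy nbm cmvaq zqkjw yena
Hunk 4: at line 1 remove [daffj,ryoe,ytaz] add [ztbh,qvj] -> 9 lines: biz ztbh qvj dmjgg kmhy nbm cmvaq zqkjw yena
Hunk 5: at line 2 remove [dmjgg,kmhy] add [ywx] -> 8 lines: biz ztbh qvj ywx nbm cmvaq zqkjw yena
Final line 7: zqkjw

Answer: zqkjw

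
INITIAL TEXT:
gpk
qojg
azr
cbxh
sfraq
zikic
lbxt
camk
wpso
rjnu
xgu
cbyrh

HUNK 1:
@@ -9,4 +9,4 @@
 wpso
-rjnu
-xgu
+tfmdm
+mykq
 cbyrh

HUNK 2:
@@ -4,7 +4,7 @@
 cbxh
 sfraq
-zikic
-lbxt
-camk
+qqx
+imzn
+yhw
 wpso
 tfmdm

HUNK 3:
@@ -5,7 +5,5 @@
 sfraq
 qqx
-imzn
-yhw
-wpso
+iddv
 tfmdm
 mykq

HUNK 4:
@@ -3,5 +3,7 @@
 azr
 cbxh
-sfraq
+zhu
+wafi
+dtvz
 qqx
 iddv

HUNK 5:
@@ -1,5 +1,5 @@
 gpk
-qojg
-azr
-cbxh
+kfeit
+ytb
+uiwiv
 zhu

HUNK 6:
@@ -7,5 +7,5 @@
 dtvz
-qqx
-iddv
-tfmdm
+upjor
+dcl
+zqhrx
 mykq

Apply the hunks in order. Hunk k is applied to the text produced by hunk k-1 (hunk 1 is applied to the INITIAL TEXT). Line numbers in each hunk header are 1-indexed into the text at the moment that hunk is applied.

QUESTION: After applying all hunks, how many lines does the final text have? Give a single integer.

Hunk 1: at line 9 remove [rjnu,xgu] add [tfmdm,mykq] -> 12 lines: gpk qojg azr cbxh sfraq zikic lbxt camk wpso tfmdm mykq cbyrh
Hunk 2: at line 4 remove [zikic,lbxt,camk] add [qqx,imzn,yhw] -> 12 lines: gpk qojg azr cbxh sfraq qqx imzn yhw wpso tfmdm mykq cbyrh
Hunk 3: at line 5 remove [imzn,yhw,wpso] add [iddv] -> 10 lines: gpk qojg azr cbxh sfraq qqx iddv tfmdm mykq cbyrh
Hunk 4: at line 3 remove [sfraq] add [zhu,wafi,dtvz] -> 12 lines: gpk qojg azr cbxh zhu wafi dtvz qqx iddv tfmdm mykq cbyrh
Hunk 5: at line 1 remove [qojg,azr,cbxh] add [kfeit,ytb,uiwiv] -> 12 lines: gpk kfeit ytb uiwiv zhu wafi dtvz qqx iddv tfmdm mykq cbyrh
Hunk 6: at line 7 remove [qqx,iddv,tfmdm] add [upjor,dcl,zqhrx] -> 12 lines: gpk kfeit ytb uiwiv zhu wafi dtvz upjor dcl zqhrx mykq cbyrh
Final line count: 12

Answer: 12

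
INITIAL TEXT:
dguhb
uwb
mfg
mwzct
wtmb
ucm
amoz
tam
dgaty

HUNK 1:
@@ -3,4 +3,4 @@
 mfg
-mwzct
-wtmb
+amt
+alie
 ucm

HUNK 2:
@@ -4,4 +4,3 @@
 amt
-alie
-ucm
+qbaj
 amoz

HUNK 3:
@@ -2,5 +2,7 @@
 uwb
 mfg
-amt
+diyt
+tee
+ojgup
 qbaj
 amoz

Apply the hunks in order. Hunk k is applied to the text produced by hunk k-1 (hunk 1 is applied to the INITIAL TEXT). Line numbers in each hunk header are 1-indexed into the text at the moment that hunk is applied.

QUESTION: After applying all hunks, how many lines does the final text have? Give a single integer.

Hunk 1: at line 3 remove [mwzct,wtmb] add [amt,alie] -> 9 lines: dguhb uwb mfg amt alie ucm amoz tam dgaty
Hunk 2: at line 4 remove [alie,ucm] add [qbaj] -> 8 lines: dguhb uwb mfg amt qbaj amoz tam dgaty
Hunk 3: at line 2 remove [amt] add [diyt,tee,ojgup] -> 10 lines: dguhb uwb mfg diyt tee ojgup qbaj amoz tam dgaty
Final line count: 10

Answer: 10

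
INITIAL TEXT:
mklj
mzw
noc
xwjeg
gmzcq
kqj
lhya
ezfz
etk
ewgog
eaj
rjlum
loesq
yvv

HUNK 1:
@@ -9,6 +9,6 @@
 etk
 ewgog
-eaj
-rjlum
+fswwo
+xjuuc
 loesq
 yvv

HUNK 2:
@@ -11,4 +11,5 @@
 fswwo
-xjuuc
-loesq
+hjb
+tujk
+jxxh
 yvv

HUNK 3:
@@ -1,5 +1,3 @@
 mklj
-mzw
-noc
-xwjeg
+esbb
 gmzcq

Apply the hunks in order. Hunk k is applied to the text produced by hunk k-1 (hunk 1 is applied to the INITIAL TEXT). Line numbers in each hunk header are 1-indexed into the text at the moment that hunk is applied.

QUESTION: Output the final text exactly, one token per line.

Answer: mklj
esbb
gmzcq
kqj
lhya
ezfz
etk
ewgog
fswwo
hjb
tujk
jxxh
yvv

Derivation:
Hunk 1: at line 9 remove [eaj,rjlum] add [fswwo,xjuuc] -> 14 lines: mklj mzw noc xwjeg gmzcq kqj lhya ezfz etk ewgog fswwo xjuuc loesq yvv
Hunk 2: at line 11 remove [xjuuc,loesq] add [hjb,tujk,jxxh] -> 15 lines: mklj mzw noc xwjeg gmzcq kqj lhya ezfz etk ewgog fswwo hjb tujk jxxh yvv
Hunk 3: at line 1 remove [mzw,noc,xwjeg] add [esbb] -> 13 lines: mklj esbb gmzcq kqj lhya ezfz etk ewgog fswwo hjb tujk jxxh yvv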